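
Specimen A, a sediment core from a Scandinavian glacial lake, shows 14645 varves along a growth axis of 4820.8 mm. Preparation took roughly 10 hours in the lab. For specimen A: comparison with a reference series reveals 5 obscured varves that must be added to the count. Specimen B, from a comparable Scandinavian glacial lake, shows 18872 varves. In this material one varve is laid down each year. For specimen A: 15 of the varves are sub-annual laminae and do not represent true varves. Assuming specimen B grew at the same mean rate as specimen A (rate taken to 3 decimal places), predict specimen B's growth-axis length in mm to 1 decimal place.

6208.9 mm

Specimen A: after corrections the count is 14645 − 15 + 5 = 14635 varves.
A: 4820.8 mm over 14635 years gives 4820.8 / 14635 ≈ 0.329 mm per year.
B's length ≈ 0.329 × 18872 = 6208.9 mm.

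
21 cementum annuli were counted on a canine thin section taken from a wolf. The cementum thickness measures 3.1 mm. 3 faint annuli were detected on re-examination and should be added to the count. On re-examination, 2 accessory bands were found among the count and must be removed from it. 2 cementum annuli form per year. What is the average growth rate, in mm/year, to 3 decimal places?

Adjusted count: 21 − 2 + 3 = 22 cementum annuli.
22 cementum annuli at 2 per year is 22 / 2 = 11 years.
3.1 mm over 11 years gives 3.1 / 11 ≈ 0.282 mm/year.

0.282 mm/year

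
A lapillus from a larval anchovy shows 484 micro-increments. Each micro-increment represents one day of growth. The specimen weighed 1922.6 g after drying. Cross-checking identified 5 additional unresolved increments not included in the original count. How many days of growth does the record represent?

489 days

True micro-increment count = 484 + 5 = 489.
At one micro-increment per day, that is 489 days.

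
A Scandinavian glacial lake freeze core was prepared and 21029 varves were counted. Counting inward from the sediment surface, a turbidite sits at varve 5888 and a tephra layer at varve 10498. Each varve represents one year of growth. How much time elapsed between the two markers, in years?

10498 − 5888 = 4610 varves lie between the two events.
That is 4610 years at one varve per year.

4610 yr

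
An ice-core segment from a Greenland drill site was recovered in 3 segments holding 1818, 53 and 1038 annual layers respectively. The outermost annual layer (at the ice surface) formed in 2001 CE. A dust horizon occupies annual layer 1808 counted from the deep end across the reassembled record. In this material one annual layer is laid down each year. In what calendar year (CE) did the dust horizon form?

Total annual layers = 1818 + 53 + 1038 = 2909.
Between annual layer 1808 and the ice surface there are 2909 − 1808 = 1101 annual layers.
The annual layer at the ice surface is 2001 CE, so the dust horizon dates to 2001 − 1101 = 900 CE.

900 CE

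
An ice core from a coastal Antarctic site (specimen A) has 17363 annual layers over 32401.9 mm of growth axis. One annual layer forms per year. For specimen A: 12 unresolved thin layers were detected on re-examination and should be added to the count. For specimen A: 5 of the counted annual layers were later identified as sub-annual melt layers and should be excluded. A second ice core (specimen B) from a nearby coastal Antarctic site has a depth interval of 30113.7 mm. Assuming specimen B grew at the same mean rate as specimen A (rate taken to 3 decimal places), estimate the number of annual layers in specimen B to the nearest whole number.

Specimen A: adjusted count: 17363 − 5 + 12 = 17370 annual layers.
A: 32401.9 mm over 17370 years gives 32401.9 / 17370 ≈ 1.865 mm/year.
B spans 30113.7 / 1.865 = 16146.76 years ≈ 16147 annual layers.

16147 annual layers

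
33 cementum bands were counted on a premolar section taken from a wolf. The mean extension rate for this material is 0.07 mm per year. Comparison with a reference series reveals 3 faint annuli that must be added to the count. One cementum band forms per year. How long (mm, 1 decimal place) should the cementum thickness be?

Correcting the raw count gives 33 + 3 = 36 true cementum bands.
Length ≈ 0.07 × 36 = 2.5 mm.

2.5 mm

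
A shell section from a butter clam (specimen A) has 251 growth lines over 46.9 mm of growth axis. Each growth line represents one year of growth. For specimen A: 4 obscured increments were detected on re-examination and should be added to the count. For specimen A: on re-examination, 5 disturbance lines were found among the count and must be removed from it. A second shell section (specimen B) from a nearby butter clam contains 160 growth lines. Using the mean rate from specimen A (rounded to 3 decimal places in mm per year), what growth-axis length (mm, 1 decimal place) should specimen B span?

30.1 mm

Specimen A: adjusted count: 251 − 5 + 4 = 250 growth lines.
A: Mean rate = 46.9 mm / 250 years ≈ 0.188 mm per year.
For B, 0.188 mm/year × 160 years = 30.1 mm.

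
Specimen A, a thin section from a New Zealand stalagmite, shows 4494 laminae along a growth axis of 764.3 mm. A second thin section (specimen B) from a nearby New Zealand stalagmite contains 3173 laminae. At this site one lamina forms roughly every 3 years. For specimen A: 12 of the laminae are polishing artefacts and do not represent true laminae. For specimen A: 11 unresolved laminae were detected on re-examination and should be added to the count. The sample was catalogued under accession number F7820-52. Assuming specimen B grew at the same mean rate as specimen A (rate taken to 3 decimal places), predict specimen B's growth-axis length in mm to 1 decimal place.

Specimen A: true lamina count = 4494 − 12 + 11 = 4493.
Specimen A: 4493 laminae at 3 years each span 4493 × 3 = 13479 years.
A: Extension rate ≈ 764.3 / 13479 = 0.057 mm/yr.
Specimen B: multiplying by 3 years per lamina: 3173 × 3 = 9519 years. Length of B = 0.057 × 9519 = 542.6 mm.

542.6 mm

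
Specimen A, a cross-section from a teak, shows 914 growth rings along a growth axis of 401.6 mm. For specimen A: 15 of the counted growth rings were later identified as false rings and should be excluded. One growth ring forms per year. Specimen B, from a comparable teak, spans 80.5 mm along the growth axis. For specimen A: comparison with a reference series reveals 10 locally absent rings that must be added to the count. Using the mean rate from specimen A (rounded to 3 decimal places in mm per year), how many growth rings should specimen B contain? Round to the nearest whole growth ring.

182 growth rings

Specimen A: adjusted count: 914 − 15 + 10 = 909 growth rings.
A: Mean rate = 401.6 mm / 909 years ≈ 0.442 mm/year.
For B, 80.5 / 0.442 = 182.13 years ≈ 182 growth rings.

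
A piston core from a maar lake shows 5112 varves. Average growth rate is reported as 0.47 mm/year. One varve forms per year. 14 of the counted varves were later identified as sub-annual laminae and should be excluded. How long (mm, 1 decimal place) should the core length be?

2396.1 mm

After corrections the count is 5112 − 14 = 5098 varves.
Predicted length = 0.47 mm/year × 5098 years = 2396.1 mm.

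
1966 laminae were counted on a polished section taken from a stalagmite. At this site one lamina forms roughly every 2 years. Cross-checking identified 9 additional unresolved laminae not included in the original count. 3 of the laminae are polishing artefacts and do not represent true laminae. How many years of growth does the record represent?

3944 yr

Adjusted count: 1966 − 3 + 9 = 1972 laminae.
Multiplying by 2 years per lamina: 1972 × 2 = 3944 years.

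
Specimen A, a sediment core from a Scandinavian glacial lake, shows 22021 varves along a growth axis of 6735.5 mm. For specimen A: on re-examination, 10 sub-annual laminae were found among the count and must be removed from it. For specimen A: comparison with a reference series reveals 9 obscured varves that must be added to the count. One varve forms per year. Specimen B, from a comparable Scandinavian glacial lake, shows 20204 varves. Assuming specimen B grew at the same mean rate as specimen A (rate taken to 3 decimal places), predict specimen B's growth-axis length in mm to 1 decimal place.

Specimen A: true varve count = 22021 − 10 + 9 = 22020.
A: Extension rate ≈ 6735.5 / 22020 = 0.306 mm per year.
B's length ≈ 0.306 × 20204 = 6182.4 mm.

6182.4 mm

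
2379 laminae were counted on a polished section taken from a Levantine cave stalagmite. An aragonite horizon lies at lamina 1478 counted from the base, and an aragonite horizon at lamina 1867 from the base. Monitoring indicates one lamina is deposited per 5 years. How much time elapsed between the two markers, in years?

1867 − 1478 = 389 laminae lie between the two events.
389 laminae at 5 years each span 389 × 5 = 1945 years.

1945 years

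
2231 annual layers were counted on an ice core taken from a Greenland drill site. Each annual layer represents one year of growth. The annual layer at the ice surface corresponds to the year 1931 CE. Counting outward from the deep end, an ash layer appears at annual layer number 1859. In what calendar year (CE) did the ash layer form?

The ash layer sits at annual layer 1859 from the deep end, so 2231 − 1859 = 372 annual layers formed after it.
1931 − 372 = 1559 CE.

1559 CE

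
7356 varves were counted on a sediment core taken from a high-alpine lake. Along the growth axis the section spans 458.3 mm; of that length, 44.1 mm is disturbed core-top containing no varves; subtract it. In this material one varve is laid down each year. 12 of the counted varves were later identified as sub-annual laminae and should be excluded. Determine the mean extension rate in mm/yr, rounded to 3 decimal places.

0.056 mm/yr

Adjusted count: 7356 − 12 = 7344 varves.
Net length = 458.3 − 44.1 = 414.2 mm.
Extension rate ≈ 414.2 / 7344 = 0.056 mm/yr.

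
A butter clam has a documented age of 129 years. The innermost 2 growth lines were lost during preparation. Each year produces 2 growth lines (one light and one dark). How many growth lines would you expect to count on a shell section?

With 2 growth lines per year, 129 years would produce 129 × 2 = 258 growth lines.
Less the 2 uncaptured growth lines: 258 − 2 = 256.

256 growth lines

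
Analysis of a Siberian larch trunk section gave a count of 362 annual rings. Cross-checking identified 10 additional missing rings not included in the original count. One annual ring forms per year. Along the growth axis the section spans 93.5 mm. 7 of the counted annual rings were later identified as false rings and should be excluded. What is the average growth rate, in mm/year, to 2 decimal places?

0.26 mm/year

True annual ring count = 362 − 7 + 10 = 365.
Mean rate = 93.5 mm / 365 years ≈ 0.26 mm/year.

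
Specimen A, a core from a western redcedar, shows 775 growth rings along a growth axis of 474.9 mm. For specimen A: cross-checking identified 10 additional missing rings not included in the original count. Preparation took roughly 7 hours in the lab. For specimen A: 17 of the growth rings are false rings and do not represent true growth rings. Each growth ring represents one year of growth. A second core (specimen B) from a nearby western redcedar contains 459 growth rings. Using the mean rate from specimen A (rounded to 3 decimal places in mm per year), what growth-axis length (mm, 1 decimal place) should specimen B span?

283.7 mm

Specimen A: correcting the raw count gives 775 − 17 + 10 = 768 true growth rings.
A: Extension rate ≈ 474.9 / 768 = 0.618 mm per year.
Length of B = 0.618 × 459 = 283.7 mm.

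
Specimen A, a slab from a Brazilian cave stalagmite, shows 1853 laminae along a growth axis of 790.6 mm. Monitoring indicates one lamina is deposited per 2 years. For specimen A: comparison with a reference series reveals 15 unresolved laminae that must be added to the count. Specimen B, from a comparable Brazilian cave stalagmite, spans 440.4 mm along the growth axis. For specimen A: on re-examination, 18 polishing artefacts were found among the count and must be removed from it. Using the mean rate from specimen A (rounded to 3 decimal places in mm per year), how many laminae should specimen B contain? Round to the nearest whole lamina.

1029 laminae

Specimen A: correcting the raw count gives 1853 − 18 + 15 = 1850 true laminae.
Specimen A: 1850 laminae at 2 years each span 1850 × 2 = 3700 years.
A: 790.6 mm over 3700 years gives 790.6 / 3700 ≈ 0.214 mm per year.
B spans 440.4 / 0.214 = 2057.94 years; at 2 years per lamina that is 2057.94 / 2 ≈ 1029 laminae.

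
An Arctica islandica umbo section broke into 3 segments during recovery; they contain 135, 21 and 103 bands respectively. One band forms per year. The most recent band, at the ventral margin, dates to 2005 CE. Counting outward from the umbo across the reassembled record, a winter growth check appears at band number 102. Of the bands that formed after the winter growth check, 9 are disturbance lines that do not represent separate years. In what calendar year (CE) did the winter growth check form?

Total bands = 135 + 21 + 103 = 259.
259 − 102 = 157 bands lie beyond the winter growth check toward the ventral margin.
157 − 9 false = 148 true bands after the winter growth check.
2005 − 148 = 1857 CE.

1857 CE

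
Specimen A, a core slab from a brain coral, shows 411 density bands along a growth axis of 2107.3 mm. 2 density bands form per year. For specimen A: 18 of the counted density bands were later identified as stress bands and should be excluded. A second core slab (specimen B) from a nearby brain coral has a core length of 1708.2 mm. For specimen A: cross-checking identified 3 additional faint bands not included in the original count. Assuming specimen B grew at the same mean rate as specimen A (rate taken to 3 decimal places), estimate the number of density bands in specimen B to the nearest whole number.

321 density bands

Specimen A: after corrections the count is 411 − 18 + 3 = 396 density bands.
Specimen A: with 2 density bands per year, 396 / 2 = 198 years.
A: Extension rate ≈ 2107.3 / 198 = 10.643 mm/year.
Specimen B: 1708.2 mm / 10.643 mm per year = 160.50 years; at 2 density bands per year that is 160.50 × 2 ≈ 321 density bands.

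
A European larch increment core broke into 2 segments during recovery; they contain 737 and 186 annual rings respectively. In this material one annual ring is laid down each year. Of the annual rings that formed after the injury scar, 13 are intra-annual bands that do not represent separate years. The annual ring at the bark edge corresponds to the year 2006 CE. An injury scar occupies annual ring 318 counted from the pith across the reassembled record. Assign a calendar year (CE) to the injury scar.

Total annual rings = 737 + 186 = 923.
Between annual ring 318 and the bark edge there are 923 − 318 = 605 annual rings.
Excluding 13 false annual rings: 605 − 13 = 592.
The annual ring at the bark edge is 2006 CE, so the injury scar dates to 2006 − 592 = 1414 CE.

1414 CE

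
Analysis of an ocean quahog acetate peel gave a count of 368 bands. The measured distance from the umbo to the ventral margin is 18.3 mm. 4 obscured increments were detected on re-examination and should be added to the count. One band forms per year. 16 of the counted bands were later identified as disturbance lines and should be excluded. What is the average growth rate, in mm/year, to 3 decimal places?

0.051 mm/year

Correcting the raw count gives 368 − 16 + 4 = 356 true bands.
18.3 mm over 356 years gives 18.3 / 356 ≈ 0.051 mm/year.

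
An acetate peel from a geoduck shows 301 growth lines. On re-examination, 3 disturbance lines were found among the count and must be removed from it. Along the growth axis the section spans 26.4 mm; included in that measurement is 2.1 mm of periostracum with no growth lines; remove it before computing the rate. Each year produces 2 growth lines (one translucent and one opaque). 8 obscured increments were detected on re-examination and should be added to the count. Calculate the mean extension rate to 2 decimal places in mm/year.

True growth line count = 301 − 3 + 8 = 306.
With 2 growth lines per year, 306 / 2 = 153 years.
The growth record spans 26.4 − 2.1 = 24.3 mm.
Mean rate = 24.3 mm / 153 years ≈ 0.16 mm/year.

0.16 mm/year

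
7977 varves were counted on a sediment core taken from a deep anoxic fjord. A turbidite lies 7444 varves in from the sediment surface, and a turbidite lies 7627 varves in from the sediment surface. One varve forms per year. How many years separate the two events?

183 yr

7627 − 7444 = 183 varves lie between the two events.
That is 183 years at one varve per year.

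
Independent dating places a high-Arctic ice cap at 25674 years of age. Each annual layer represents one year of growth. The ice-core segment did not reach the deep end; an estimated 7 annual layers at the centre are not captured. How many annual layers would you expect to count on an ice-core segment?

Expected annual layers over 25674 years: 25674.
25674 − 7 missed = 25667 annual layers expected in the prepared section.

25667 annual layers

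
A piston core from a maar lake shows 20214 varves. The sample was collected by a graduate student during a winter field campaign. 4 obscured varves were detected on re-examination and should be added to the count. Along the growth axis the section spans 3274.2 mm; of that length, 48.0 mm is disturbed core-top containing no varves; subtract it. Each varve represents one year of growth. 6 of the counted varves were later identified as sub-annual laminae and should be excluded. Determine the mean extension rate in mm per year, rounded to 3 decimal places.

0.160 mm per year

Correcting the raw count gives 20214 − 6 + 4 = 20212 true varves.
Removing the 48.0 mm offcut leaves 3274.2 − 48.0 = 3226.2 mm.
Extension rate ≈ 3226.2 / 20212 = 0.160 mm per year.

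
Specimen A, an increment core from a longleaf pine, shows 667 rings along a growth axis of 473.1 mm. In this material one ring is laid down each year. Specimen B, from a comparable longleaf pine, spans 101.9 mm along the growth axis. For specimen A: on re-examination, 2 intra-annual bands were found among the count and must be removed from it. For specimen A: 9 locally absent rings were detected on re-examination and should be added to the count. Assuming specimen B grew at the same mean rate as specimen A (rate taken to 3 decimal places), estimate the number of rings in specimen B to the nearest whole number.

145 rings

Specimen A: after corrections the count is 667 − 2 + 9 = 674 rings.
A: Extension rate ≈ 473.1 / 674 = 0.702 mm per year.
For B, 101.9 / 0.702 = 145.16 years ≈ 145 rings.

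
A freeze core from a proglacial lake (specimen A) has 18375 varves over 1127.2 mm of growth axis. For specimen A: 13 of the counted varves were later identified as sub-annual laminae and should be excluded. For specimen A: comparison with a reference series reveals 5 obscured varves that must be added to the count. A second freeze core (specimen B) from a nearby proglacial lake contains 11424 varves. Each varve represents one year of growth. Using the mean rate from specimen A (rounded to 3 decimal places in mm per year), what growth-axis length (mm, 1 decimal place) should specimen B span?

Specimen A: after corrections the count is 18375 − 13 + 5 = 18367 varves.
A: Mean rate = 1127.2 mm / 18367 years ≈ 0.061 mm per year.
For B, 0.061 mm/year × 11424 years = 696.9 mm.

696.9 mm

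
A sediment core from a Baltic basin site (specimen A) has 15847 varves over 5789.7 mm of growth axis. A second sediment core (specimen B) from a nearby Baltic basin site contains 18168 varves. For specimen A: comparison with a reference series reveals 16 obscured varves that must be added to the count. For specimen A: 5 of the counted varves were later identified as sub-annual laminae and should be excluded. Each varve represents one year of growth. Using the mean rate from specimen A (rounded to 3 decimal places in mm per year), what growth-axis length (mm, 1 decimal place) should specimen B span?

Specimen A: true varve count = 15847 − 5 + 16 = 15858.
A: 5789.7 mm over 15858 years gives 5789.7 / 15858 ≈ 0.365 mm per year.
B's length ≈ 0.365 × 18168 = 6631.3 mm.

6631.3 mm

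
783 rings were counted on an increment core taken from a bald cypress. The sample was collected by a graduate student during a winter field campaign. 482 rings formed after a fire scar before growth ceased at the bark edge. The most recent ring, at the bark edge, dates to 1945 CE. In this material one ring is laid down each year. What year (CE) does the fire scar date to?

482 rings formed after the fire scar.
1945 − 482 = 1463 CE.

1463 CE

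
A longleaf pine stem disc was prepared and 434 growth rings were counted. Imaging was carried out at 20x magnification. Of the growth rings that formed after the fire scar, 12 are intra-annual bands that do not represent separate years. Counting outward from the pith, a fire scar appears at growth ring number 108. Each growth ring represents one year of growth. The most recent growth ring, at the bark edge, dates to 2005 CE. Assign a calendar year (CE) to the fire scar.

1691 CE

Between growth ring 108 and the bark edge there are 434 − 108 = 326 growth rings.
326 − 12 false = 314 true growth rings after the fire scar.
The growth ring at the bark edge is 2005 CE, so the fire scar dates to 2005 − 314 = 1691 CE.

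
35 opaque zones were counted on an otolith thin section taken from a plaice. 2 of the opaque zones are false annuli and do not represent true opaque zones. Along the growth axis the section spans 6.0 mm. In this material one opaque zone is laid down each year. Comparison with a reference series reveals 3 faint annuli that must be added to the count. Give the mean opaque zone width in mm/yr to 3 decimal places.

0.167 mm/yr

Correcting the raw count gives 35 − 2 + 3 = 36 true opaque zones.
6.0 mm over 36 years gives 6.0 / 36 ≈ 0.167 mm/yr.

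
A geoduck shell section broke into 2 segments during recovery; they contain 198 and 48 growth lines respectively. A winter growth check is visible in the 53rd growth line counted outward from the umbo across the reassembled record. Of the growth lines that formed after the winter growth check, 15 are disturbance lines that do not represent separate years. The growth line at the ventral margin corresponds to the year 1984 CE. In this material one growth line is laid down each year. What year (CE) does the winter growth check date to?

1806 CE

Total growth lines = 198 + 48 = 246.
Between growth line 53 and the ventral margin there are 246 − 53 = 193 growth lines.
Excluding 15 false growth lines: 193 − 15 = 178.
1984 − 178 = 1806 CE.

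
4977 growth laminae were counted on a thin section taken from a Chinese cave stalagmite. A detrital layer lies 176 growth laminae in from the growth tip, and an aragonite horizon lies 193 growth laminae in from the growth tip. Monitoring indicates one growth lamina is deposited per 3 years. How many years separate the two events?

51 years

193 − 176 = 17 growth laminae lie between the two events.
At 3 years per growth lamina, 17 × 3 = 51 years.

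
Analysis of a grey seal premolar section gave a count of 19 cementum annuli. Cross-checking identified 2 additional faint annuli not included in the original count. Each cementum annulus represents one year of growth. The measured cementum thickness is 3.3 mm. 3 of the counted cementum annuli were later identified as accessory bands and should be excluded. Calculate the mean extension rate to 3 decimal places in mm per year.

0.183 mm per year

Adjusted count: 19 − 3 + 2 = 18 cementum annuli.
3.3 mm over 18 years gives 3.3 / 18 ≈ 0.183 mm per year.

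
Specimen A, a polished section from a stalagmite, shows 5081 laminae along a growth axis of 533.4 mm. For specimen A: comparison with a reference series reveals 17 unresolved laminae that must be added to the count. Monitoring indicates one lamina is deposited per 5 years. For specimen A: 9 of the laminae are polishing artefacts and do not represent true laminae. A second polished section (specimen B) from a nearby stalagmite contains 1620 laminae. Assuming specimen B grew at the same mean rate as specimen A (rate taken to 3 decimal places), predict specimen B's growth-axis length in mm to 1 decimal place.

170.1 mm

Specimen A: after corrections the count is 5081 − 9 + 17 = 5089 laminae.
Specimen A: at 5 years per lamina, 5089 × 5 = 25445 years.
A: Extension rate ≈ 533.4 / 25445 = 0.021 mm/year.
Specimen B: multiplying by 5 years per lamina: 1620 × 5 = 8100 years. Length of B = 0.021 × 8100 = 170.1 mm.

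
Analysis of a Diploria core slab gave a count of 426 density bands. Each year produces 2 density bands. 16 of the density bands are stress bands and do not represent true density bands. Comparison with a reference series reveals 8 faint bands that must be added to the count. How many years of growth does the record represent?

209 yr

Adjusted count: 426 − 16 + 8 = 418 density bands.
Dividing by 2 density bands per year: 418 / 2 = 209 years.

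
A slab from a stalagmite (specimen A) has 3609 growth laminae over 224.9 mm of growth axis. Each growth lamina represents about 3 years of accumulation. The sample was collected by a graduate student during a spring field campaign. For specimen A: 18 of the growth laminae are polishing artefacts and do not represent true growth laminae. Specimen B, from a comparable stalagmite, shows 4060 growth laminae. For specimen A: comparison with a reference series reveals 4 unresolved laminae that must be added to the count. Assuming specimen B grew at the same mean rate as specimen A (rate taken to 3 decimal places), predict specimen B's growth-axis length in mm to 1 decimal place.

255.8 mm

Specimen A: true growth lamina count = 3609 − 18 + 4 = 3595.
Specimen A: multiplying by 3 years per growth lamina: 3595 × 3 = 10785 years.
A: Extension rate ≈ 224.9 / 10785 = 0.021 mm per year.
Specimen B: 4060 growth laminae at 3 years each span 4060 × 3 = 12180 years. For B, 0.021 mm/year × 12180 years = 255.8 mm.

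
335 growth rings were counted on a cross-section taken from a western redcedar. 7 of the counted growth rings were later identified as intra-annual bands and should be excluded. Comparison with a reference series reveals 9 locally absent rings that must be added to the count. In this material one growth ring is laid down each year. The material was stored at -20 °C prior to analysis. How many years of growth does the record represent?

337 yr

After corrections the count is 335 − 7 + 9 = 337 growth rings.
One growth ring per year makes the duration 337 years.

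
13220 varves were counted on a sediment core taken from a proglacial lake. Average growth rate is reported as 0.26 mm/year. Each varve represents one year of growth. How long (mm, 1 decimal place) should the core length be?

3437.2 mm

13220 years of growth are recorded.
Predicted length = 0.26 mm/year × 13220 years = 3437.2 mm.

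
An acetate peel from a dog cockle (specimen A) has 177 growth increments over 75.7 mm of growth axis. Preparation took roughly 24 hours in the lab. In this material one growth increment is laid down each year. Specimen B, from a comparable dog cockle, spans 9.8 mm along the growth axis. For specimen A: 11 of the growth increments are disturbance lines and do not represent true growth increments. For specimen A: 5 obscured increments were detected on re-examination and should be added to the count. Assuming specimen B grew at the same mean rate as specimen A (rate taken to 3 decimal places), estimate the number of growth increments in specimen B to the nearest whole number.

22 growth increments

Specimen A: correcting the raw count gives 177 − 11 + 5 = 171 true growth increments.
A: Mean rate = 75.7 mm / 171 years ≈ 0.443 mm/year.
For B, 9.8 / 0.443 = 22.12 years ≈ 22 growth increments.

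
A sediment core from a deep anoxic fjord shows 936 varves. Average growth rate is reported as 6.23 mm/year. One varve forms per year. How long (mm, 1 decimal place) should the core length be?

936 years of growth are recorded.
Length ≈ 6.23 × 936 = 5831.3 mm.

5831.3 mm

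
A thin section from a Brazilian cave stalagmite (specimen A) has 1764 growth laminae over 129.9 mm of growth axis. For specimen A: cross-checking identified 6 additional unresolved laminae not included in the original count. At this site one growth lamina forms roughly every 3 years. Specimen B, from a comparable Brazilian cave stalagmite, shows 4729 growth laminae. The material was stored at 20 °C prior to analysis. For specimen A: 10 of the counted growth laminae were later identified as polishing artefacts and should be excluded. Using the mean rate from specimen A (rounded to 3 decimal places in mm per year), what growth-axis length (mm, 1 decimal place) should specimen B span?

354.7 mm

Specimen A: after corrections the count is 1764 − 10 + 6 = 1760 growth laminae.
Specimen A: 1760 growth laminae at 3 years each span 1760 × 3 = 5280 years.
A: 129.9 mm over 5280 years gives 129.9 / 5280 ≈ 0.025 mm per year.
Specimen B: at 3 years per growth lamina, 4729 × 3 = 14187 years. For B, 0.025 mm/year × 14187 years = 354.7 mm.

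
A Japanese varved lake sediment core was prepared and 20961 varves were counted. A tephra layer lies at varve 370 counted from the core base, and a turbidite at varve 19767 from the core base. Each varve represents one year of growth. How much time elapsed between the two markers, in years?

19397 yr

19767 − 370 = 19397 varves lie between the two events.
At one varve per year, 19397 years elapsed between them.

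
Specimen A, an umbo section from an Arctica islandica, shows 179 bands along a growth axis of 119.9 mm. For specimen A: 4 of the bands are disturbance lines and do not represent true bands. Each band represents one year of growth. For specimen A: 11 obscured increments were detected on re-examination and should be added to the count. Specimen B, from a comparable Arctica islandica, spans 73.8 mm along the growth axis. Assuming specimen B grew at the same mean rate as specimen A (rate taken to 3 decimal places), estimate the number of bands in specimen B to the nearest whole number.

Specimen A: true band count = 179 − 4 + 11 = 186.
A: Extension rate ≈ 119.9 / 186 = 0.645 mm per year.
For B, 73.8 / 0.645 = 114.42 years ≈ 114 bands.

114 bands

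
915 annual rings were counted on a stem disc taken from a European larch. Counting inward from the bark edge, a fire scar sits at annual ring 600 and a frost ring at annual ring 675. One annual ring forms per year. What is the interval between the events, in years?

75 yr

675 − 600 = 75 annual rings lie between the two events.
That is 75 years at one annual ring per year.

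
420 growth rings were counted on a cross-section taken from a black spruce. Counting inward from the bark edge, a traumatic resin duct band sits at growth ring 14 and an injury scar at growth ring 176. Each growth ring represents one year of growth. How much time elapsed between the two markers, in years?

162 yr

The two markers are separated by 176 − 14 = 162 growth rings.
One growth ring per year makes the interval 162 years.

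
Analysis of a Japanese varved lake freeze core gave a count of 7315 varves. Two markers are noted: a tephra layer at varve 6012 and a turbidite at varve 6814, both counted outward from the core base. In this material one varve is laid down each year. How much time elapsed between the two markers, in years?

802 years

Separation: 6814 − 6012 = 802 varves.
At one varve per year, 802 years elapsed between them.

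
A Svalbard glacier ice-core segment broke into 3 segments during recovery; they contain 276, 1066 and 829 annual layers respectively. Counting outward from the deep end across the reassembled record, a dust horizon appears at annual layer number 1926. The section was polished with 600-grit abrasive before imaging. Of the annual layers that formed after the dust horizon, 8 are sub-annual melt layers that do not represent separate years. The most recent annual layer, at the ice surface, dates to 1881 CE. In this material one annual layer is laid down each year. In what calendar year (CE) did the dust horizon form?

Total annual layers = 276 + 1066 + 829 = 2171.
The dust horizon sits at annual layer 1926 from the deep end, so 2171 − 1926 = 245 annual layers formed after it.
Excluding 8 false annual layers: 245 − 8 = 237.
The annual layer at the ice surface is 1881 CE, so the dust horizon dates to 1881 − 237 = 1644 CE.

1644 CE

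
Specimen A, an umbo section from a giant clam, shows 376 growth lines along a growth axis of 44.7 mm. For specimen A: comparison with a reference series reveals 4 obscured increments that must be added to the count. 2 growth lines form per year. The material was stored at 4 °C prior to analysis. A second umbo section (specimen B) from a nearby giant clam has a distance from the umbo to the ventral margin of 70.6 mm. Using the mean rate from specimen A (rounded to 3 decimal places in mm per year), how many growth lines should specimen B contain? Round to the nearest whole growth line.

Specimen A: correcting the raw count gives 376 + 4 = 380 true growth lines.
Specimen A: dividing by 2 growth lines per year: 380 / 2 = 190 years.
A: Mean rate = 44.7 mm / 190 years ≈ 0.235 mm/yr.
B spans 70.6 / 0.235 = 300.43 years; at 2 growth lines per year that is 300.43 × 2 ≈ 601 growth lines.

601 growth lines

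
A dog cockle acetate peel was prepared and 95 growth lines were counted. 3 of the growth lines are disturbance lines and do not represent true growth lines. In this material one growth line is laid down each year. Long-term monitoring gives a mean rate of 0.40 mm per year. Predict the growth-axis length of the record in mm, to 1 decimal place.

After corrections the count is 95 − 3 = 92 growth lines.
92 years at 0.40 mm/year gives 0.40 × 92 = 36.8 mm.

36.8 mm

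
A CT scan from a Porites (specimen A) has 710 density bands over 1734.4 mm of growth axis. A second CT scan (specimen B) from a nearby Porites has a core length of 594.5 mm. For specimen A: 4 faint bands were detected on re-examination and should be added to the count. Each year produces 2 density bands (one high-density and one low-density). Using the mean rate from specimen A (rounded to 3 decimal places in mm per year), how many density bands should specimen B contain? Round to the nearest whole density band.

245 density bands

Specimen A: after corrections the count is 710 + 4 = 714 density bands.
Specimen A: with 2 density bands per year, 714 / 2 = 357 years.
A: Extension rate ≈ 1734.4 / 357 = 4.858 mm/year.
B spans 594.5 / 4.858 = 122.38 years; at 2 density bands per year that is 122.38 × 2 ≈ 245 density bands.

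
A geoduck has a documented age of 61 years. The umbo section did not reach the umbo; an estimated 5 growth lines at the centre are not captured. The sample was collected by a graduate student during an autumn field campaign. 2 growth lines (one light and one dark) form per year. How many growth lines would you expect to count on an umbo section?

Expected growth lines: 61 × 2 = 122.
Less the 5 uncaptured growth lines: 122 − 5 = 117.

117 growth lines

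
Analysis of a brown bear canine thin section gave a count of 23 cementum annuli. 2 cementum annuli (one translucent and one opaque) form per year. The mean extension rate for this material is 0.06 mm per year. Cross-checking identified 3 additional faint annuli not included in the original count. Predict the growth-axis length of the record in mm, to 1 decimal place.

True cementum annulus count = 23 + 3 = 26.
With 2 cementum annuli per year, 26 / 2 = 13 years.
13 years at 0.06 mm/year gives 0.06 × 13 = 0.8 mm.

0.8 mm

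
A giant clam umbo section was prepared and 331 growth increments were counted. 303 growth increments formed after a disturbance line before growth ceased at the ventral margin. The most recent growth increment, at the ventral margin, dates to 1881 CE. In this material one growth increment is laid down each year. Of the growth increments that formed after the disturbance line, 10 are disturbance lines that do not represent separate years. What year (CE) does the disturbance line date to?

There are 303 growth increments younger than the disturbance line.
303 − 10 false = 293 true growth increments after the disturbance line.
The growth increment at the ventral margin is 1881 CE, so the disturbance line dates to 1881 − 293 = 1588 CE.

1588 CE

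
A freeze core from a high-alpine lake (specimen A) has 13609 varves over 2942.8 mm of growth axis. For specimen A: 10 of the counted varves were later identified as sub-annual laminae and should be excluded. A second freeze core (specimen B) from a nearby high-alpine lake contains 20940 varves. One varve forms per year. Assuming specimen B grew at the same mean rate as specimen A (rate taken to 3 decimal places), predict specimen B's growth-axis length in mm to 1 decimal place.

Specimen A: adjusted count: 13609 − 10 = 13599 varves.
A: Extension rate ≈ 2942.8 / 13599 = 0.216 mm/yr.
B's length ≈ 0.216 × 20940 = 4523.0 mm.

4523.0 mm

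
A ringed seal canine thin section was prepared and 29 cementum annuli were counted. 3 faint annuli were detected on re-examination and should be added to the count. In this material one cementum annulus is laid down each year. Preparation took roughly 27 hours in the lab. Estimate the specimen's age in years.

Correcting the raw count gives 29 + 3 = 32 true cementum annuli.
At one cementum annulus per year, that is 32 years.

32 yr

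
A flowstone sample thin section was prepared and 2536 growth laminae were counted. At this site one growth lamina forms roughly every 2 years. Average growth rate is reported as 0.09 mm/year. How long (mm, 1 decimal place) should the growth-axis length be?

456.5 mm

Multiplying by 2 years per growth lamina: 2536 × 2 = 5072 years.
5072 years at 0.09 mm/year gives 0.09 × 5072 = 456.5 mm.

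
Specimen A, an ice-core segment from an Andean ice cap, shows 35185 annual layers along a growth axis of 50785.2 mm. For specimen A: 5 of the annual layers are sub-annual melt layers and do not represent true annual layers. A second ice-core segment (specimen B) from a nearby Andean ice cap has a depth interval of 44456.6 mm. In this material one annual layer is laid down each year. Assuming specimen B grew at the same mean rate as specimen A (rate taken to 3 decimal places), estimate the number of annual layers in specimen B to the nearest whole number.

Specimen A: correcting the raw count gives 35185 − 5 = 35180 true annual layers.
A: Mean rate = 50785.2 mm / 35180 years ≈ 1.444 mm/yr.
Specimen B: 44456.6 mm / 1.444 mm per year = 30787.12 years ≈ 30787 annual layers.

30787 annual layers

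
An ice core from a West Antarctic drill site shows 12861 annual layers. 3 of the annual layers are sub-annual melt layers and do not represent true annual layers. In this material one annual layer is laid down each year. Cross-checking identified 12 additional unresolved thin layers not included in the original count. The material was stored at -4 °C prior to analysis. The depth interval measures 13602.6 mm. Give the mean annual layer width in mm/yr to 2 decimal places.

True annual layer count = 12861 − 3 + 12 = 12870.
Extension rate ≈ 13602.6 / 12870 = 1.06 mm/yr.

1.06 mm/yr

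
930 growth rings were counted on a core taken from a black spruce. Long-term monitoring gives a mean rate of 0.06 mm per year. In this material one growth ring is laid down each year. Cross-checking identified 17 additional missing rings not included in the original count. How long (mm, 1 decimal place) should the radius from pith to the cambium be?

Adjusted count: 930 + 17 = 947 growth rings.
947 years at 0.06 mm/year gives 0.06 × 947 = 56.8 mm.

56.8 mm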